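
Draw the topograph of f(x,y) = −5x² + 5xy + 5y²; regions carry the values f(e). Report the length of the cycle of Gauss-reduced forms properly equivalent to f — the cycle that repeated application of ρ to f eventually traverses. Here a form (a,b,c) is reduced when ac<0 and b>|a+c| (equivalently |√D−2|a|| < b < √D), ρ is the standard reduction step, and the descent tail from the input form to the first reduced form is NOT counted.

D = 125, ⌊√D⌋ = 11
river: ρ → (5,5,-5)
river: ρ → (-5,5,5)
ρ-cycle length = 2 (tail of 0 descent steps not counted)

2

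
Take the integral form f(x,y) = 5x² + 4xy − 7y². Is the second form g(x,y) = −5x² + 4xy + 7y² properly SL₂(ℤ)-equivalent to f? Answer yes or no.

D₁ = 156, D₂ = 156
river cycle of f (length 6): (-7, 10, 2), (2, 10, -7), (-7, 4, 5), (5, 6, -6), (-6, 6, 5), (5, 4, -7)
river cycle of g (length 6): (7, 10, -2), (-2, 10, 7), (7, 4, -5), (-5, 6, 6), (6, 6, -5), (-5, 4, 7)
cycles differ ⇒ inequivalent

no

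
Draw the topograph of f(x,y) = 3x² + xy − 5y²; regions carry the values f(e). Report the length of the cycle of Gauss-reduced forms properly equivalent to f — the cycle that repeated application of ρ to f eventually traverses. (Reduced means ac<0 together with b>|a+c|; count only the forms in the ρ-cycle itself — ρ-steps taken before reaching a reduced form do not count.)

D = 61, ⌊√D⌋ = 7
descent: ρ → (-5,-1,3)
descent: ρ → (3,7,-1)  [lands on river]
river: ρ → (-1,7,3)
river: ρ → (3,5,-3)
river: ρ → (-3,7,1)
river: ρ → (1,7,-3)
river: ρ → (-3,5,3)
ρ-cycle length = 6 (tail of 2 descent steps not counted)

6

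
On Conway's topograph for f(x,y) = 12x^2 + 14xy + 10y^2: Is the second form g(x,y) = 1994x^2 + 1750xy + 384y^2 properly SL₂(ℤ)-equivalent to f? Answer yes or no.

D₁ = -284, D₂ = -284
f: translate: b→-10 (≡14 mod 24), so (12,14,10)→(12,-10,8)
f: flip: (12,-10,8)→(8,10,12)
f: translate: b→-6 (≡10 mod 16), so (8,10,12)→(8,-6,10)
f: reduced (well bottom): (8,-6,10) with a≤c, −a<b≤a
g: flip: (1994,1750,384)→(384,-1750,1994)
g: translate: b→-214 (≡-1750 mod 768), so (384,-1750,1994)→(384,-214,30)
g: flip: (384,-214,30)→(30,214,384)
g: translate: b→-26 (≡214 mod 60), so (30,214,384)→(30,-26,8)
g: flip: (30,-26,8)→(8,26,30)
g: translate: b→-6 (≡26 mod 16), so (8,26,30)→(8,-6,10)
g: reduced (well bottom): (8,-6,10) with a≤c, −a<b≤a
reduced forms (8, -6, 10) vs (8, -6, 10) ⇒ equivalent

yes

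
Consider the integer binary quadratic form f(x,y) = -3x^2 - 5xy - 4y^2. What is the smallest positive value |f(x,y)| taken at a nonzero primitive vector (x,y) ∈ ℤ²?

translate: b→-1 (≡5 mod 6), so (3,5,4)→(3,-1,2)
flip: (3,-1,2)→(2,1,3)
reduced (well bottom): (2,1,3) with a≤c, −a<b≤a
well minimum |f| = |-2| = 2 (negative-definite)

2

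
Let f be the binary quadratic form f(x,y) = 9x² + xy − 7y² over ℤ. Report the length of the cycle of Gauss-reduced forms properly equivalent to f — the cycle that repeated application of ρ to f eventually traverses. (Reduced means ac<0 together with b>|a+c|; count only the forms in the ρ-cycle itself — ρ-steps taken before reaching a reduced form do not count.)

D = 253, ⌊√D⌋ = 15
descent: ρ → (-7,13,3)  [lands on river]
river: ρ → (3,11,-11)
river: ρ → (-11,11,3)
river: ρ → (3,13,-7)
river: ρ → (-7,15,1)
river: ρ → (1,15,-7)
ρ-cycle length = 6 (tail of 1 descent step not counted)

6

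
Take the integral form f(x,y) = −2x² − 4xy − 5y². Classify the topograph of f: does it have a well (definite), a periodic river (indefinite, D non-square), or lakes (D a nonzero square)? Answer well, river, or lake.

D = b²−4ac = (-4)² − 4·(-2)·(-5) = -24
D < 0 ⇒ definite ⇒ every region one sign ⇒ single well

well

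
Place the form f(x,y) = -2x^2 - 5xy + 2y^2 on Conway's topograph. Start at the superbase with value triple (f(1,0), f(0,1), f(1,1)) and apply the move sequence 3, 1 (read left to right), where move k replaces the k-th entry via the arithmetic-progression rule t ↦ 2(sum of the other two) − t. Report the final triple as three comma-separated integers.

start (-2,2,-5) = (f(1,0),f(0,1),f(1,1))
replace slot 3: 2·((-2)+2) − (-5) = 5 → (-2,2,5)
replace slot 1: 2·(2+5) − (-2) = 16 → (16,2,5)

16,2,5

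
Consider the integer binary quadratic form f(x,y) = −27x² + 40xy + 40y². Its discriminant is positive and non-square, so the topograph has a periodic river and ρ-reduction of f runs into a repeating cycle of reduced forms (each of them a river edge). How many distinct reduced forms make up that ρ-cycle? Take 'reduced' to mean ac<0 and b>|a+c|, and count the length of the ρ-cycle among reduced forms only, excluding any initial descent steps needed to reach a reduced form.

D = 5920, ⌊√D⌋ = 76
river: ρ → (40,40,-27)
river: ρ → (-27,68,12)
river: ρ → (12,76,-3)
river: ρ → (-3,74,37)
river: ρ → (37,74,-3)
river: ρ → (-3,76,12)
river: ρ → (12,68,-27)
river: ρ → (-27,40,40)
ρ-cycle length = 8 (tail of 0 descent steps not counted)

8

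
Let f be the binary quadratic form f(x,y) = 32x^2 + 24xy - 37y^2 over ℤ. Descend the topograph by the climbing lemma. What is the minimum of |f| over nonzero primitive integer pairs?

river: ρ → (-37,50,19)
river: ρ → (19,64,-16)
river: ρ → (-16,64,19)
river: ρ → (19,50,-37)
river: ρ → (-37,24,32)
river: ρ → (32,40,-29)
river: ρ → (-29,18,43)
river: ρ → (43,68,-4)
river: ρ → (-4,68,43)
river: ρ → (43,18,-29)
river: ρ → (-29,40,32)
river: ρ → (32,24,-37)
closes: descent 0, river 12
min |a| on river = 4

4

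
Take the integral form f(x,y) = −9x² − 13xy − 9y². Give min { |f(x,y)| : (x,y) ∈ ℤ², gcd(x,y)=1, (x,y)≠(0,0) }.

translate: b→-5 (≡13 mod 18), so (9,13,9)→(9,-5,5)
flip: (9,-5,5)→(5,5,9)
reduced (well bottom): (5,5,9) with a≤c, −a<b≤a
well minimum |f| = |-5| = 5 (negative-definite)

5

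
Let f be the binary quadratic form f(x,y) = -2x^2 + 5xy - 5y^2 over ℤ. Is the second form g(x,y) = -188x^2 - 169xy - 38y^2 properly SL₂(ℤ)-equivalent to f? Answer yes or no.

D₁ = -15, D₂ = -15
f is negative-definite; reduce −f:
−f: translate: b→-1 (≡-5 mod 4), so (2,-5,5)→(2,-1,2)
−f: flip: (2,-1,2)→(2,1,2)
−f: reduced (well bottom): (2,1,2) with a≤c, −a<b≤a
flip sign back: reduced form of f is (-2,-1,-2)
g is negative-definite; reduce −g:
−g: flip: (188,169,38)→(38,-169,188)
−g: translate: b→-17 (≡-169 mod 76), so (38,-169,188)→(38,-17,2)
−g: flip: (38,-17,2)→(2,17,38)
−g: translate: b→1 (≡17 mod 4), so (2,17,38)→(2,1,2)
−g: reduced (well bottom): (2,1,2) with a≤c, −a<b≤a
flip sign back: reduced form of g is (-2,-1,-2)
reduced forms (-2, -1, -2) vs (-2, -1, -2) ⇒ equivalent

yes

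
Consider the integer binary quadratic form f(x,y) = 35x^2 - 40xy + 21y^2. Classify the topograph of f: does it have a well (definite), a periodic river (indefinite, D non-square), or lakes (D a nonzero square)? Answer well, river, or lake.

D = b²−4ac = (-40)² − 4·35·21 = -1340
D < 0 ⇒ definite ⇒ every region one sign ⇒ single well

well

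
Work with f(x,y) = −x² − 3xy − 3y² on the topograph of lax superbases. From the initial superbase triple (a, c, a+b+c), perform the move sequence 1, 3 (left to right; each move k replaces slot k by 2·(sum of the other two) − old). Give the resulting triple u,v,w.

start (-1,-3,-7) = (f(1,0),f(0,1),f(1,1))
replace slot 1: 2·((-3)+(-7)) − (-1) = -19 → (-19,-3,-7)
replace slot 3: 2·((-19)+(-3)) − (-7) = -37 → (-19,-3,-37)

-19,-3,-37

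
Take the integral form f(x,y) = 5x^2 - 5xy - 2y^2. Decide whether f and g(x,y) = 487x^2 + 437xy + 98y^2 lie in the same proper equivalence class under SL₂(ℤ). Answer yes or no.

D₁ = 65, D₂ = 65
river cycle of f (length 6): (-2, 5, 5), (5, 5, -2), (-2, 7, 2), (2, 5, -5), (-5, 5, 2), (2, 7, -2)
river cycle of g (length 6): (5, 5, -2), (-2, 7, 2), (2, 5, -5), (-5, 5, 2), (2, 7, -2), (-2, 5, 5)
cycles coincide ⇒ equivalent

yes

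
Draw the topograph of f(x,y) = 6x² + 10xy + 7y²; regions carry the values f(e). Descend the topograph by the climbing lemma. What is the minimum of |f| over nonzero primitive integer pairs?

translate: b→-2 (≡10 mod 12), so (6,10,7)→(6,-2,3)
flip: (6,-2,3)→(3,2,6)
reduced (well bottom): (3,2,6) with a≤c, −a<b≤a
well minimum = a = 3

3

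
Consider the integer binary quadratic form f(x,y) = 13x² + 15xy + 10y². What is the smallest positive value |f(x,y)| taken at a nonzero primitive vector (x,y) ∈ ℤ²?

translate: b→-11 (≡15 mod 26), so (13,15,10)→(13,-11,8)
flip: (13,-11,8)→(8,11,13)
translate: b→-5 (≡11 mod 16), so (8,11,13)→(8,-5,10)
reduced (well bottom): (8,-5,10) with a≤c, −a<b≤a
well minimum = a = 8

8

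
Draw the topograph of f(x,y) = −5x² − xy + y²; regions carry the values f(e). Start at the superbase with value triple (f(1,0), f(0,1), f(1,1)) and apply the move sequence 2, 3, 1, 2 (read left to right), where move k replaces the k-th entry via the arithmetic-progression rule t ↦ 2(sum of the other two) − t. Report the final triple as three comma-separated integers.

start (-5,1,-5) = (f(1,0),f(0,1),f(1,1))
replace slot 2: 2·((-5)+(-5)) − 1 = -21 → (-5,-21,-5)
replace slot 3: 2·((-5)+(-21)) − (-5) = -47 → (-5,-21,-47)
replace slot 1: 2·((-21)+(-47)) − (-5) = -131 → (-131,-21,-47)
replace slot 2: 2·((-131)+(-47)) − (-21) = -335 → (-131,-335,-47)

-131,-335,-47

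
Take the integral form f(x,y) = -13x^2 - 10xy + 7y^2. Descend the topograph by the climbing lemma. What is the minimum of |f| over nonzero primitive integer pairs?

descent: ρ → (7,10,-13)  [lands on river]
river: ρ → (-13,16,4)
river: ρ → (4,16,-13)
river: ρ → (-13,10,7)
river: ρ → (7,18,-5)
river: ρ → (-5,12,16)
river: ρ → (16,20,-1)
river: ρ → (-1,20,16)
river: ρ → (16,12,-5)
river: ρ → (-5,18,7)
closes: descent 1, river 10
min |a| on river = 1

1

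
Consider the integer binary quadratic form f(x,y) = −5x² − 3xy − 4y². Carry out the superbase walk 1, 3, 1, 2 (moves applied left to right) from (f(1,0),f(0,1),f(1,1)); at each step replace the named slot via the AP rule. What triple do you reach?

start (-5,-4,-12) = (f(1,0),f(0,1),f(1,1))
replace slot 1: 2·((-4)+(-12)) − (-5) = -27 → (-27,-4,-12)
replace slot 3: 2·((-27)+(-4)) − (-12) = -50 → (-27,-4,-50)
replace slot 1: 2·((-4)+(-50)) − (-27) = -81 → (-81,-4,-50)
replace slot 2: 2·((-81)+(-50)) − (-4) = -258 → (-81,-258,-50)

-81,-258,-50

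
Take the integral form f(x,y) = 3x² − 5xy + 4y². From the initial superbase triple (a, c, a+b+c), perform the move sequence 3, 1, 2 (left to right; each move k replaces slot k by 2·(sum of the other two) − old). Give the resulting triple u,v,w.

start (3,4,2) = (f(1,0),f(0,1),f(1,1))
replace slot 3: 2·(3+4) − 2 = 12 → (3,4,12)
replace slot 1: 2·(4+12) − 3 = 29 → (29,4,12)
replace slot 2: 2·(29+12) − 4 = 78 → (29,78,12)

29,78,12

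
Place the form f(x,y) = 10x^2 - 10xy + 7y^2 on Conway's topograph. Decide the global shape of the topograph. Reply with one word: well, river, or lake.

D = b²−4ac = (-10)² − 4·10·7 = -180
D < 0 ⇒ definite ⇒ every region one sign ⇒ single well

well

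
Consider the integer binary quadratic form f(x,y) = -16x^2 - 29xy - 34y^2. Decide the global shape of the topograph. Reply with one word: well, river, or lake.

D = b²−4ac = (-29)² − 4·(-16)·(-34) = -1335
D < 0 ⇒ definite ⇒ every region one sign ⇒ single well

well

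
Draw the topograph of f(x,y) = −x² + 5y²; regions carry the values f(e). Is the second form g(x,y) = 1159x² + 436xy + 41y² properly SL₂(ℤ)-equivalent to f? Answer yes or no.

D₁ = 20, D₂ = 20
river cycle of f (length 2): (-1, 4, 1), (1, 4, -1)
river cycle of g (length 2): (-1, 4, 1), (1, 4, -1)
cycles coincide ⇒ equivalent

yes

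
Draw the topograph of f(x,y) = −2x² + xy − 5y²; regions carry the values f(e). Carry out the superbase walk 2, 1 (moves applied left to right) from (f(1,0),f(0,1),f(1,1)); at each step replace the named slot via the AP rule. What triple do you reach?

start (-2,-5,-6) = (f(1,0),f(0,1),f(1,1))
replace slot 2: 2·((-2)+(-6)) − (-5) = -11 → (-2,-11,-6)
replace slot 1: 2·((-11)+(-6)) − (-2) = -32 → (-32,-11,-6)

-32,-11,-6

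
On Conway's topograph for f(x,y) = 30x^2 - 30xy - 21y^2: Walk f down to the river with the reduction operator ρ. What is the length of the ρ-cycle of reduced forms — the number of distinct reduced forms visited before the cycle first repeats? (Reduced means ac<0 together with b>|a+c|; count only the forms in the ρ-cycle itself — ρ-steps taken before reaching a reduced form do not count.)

D = 3420, ⌊√D⌋ = 58
descent: ρ → (-21,30,30)  [lands on river]
river: ρ → (30,30,-21)
river: ρ → (-21,54,6)
river: ρ → (6,54,-21)
ρ-cycle length = 4 (tail of 1 descent step not counted)

4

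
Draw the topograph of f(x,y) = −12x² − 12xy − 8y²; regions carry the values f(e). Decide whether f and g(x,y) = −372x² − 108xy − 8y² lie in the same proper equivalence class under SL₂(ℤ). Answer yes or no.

D₁ = -240, D₂ = -240
f is negative-definite; reduce −f:
−f: flip: (12,12,8)→(8,-12,12)
−f: translate: b→4 (≡-12 mod 16), so (8,-12,12)→(8,4,8)
−f: reduced (well bottom): (8,4,8) with a≤c, −a<b≤a
flip sign back: reduced form of f is (-8,-4,-8)
g is negative-definite; reduce −g:
−g: flip: (372,108,8)→(8,-108,372)
−g: translate: b→4 (≡-108 mod 16), so (8,-108,372)→(8,4,8)
−g: reduced (well bottom): (8,4,8) with a≤c, −a<b≤a
flip sign back: reduced form of g is (-8,-4,-8)
reduced forms (-8, -4, -8) vs (-8, -4, -8) ⇒ equivalent

yes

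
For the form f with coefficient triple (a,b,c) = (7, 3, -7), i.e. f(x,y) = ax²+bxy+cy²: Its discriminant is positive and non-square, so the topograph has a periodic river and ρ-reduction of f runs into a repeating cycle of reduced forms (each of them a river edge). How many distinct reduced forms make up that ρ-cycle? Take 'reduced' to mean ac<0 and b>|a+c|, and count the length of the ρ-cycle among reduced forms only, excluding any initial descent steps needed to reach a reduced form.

D = 205, ⌊√D⌋ = 14
river: ρ → (-7,11,3)
river: ρ → (3,13,-3)
river: ρ → (-3,11,7)
river: ρ → (7,3,-7)
ρ-cycle length = 4 (tail of 0 descent steps not counted)

4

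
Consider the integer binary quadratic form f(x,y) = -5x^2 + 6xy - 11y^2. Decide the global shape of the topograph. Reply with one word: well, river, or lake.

D = b²−4ac = 6² − 4·(-5)·(-11) = -184
D < 0 ⇒ definite ⇒ every region one sign ⇒ single well

well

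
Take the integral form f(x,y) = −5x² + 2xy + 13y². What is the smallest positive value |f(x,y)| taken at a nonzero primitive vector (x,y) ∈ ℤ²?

descent: ρ → (13,-2,-5)
descent: ρ → (-5,12,6)  [lands on river]
river: ρ → (6,12,-5)
river: ρ → (-5,8,10)
river: ρ → (10,12,-3)
river: ρ → (-3,12,10)
river: ρ → (10,8,-5)
closes: descent 2, river 6
min |a| on river = 3

3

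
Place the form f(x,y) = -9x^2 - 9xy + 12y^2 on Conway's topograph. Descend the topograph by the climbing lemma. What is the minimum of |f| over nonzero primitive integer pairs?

descent: ρ → (12,9,-9)  [lands on river]
river: ρ → (-9,9,12)
river: ρ → (12,15,-6)
river: ρ → (-6,21,3)
river: ρ → (3,21,-6)
river: ρ → (-6,15,12)
closes: descent 1, river 6
min |a| on river = 3

3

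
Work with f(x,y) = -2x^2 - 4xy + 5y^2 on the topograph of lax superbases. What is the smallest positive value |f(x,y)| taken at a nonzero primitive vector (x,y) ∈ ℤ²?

descent: ρ → (5,4,-2)  [lands on river]
river: ρ → (-2,4,5)
river: ρ → (5,6,-1)
river: ρ → (-1,6,5)
closes: descent 1, river 4
min |a| on river = 1

1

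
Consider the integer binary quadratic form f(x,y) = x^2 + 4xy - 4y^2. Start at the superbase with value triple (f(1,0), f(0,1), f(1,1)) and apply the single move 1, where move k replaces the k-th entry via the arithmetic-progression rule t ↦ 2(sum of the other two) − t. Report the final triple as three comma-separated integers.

start (1,-4,1) = (f(1,0),f(0,1),f(1,1))
replace slot 1: 2·((-4)+1) − 1 = -7 → (-7,-4,1)

-7,-4,1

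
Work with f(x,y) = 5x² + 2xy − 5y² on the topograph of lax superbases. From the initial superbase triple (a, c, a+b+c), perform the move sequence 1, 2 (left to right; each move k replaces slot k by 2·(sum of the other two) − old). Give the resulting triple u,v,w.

start (5,-5,2) = (f(1,0),f(0,1),f(1,1))
replace slot 1: 2·((-5)+2) − 5 = -11 → (-11,-5,2)
replace slot 2: 2·((-11)+2) − (-5) = -13 → (-11,-13,2)

-11,-13,2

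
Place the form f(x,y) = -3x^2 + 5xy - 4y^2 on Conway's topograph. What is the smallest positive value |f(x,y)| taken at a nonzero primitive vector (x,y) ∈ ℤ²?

translate: b→1 (≡-5 mod 6), so (3,-5,4)→(3,1,2)
flip: (3,1,2)→(2,-1,3)
reduced (well bottom): (2,-1,3) with a≤c, −a<b≤a
well minimum |f| = |-2| = 2 (negative-definite)

2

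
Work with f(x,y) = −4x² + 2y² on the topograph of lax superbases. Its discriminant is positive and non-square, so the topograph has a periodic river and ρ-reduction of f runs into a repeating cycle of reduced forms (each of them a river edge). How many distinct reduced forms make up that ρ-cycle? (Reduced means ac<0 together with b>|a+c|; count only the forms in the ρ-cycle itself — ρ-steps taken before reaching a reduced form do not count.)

D = 32, ⌊√D⌋ = 5
descent: ρ → (2,4,-2)  [lands on river]
river: ρ → (-2,4,2)
ρ-cycle length = 2 (tail of 1 descent step not counted)

2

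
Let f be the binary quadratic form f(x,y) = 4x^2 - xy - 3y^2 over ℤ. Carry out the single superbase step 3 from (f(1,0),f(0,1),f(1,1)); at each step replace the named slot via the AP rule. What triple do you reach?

start (4,-3,0) = (f(1,0),f(0,1),f(1,1))
replace slot 3: 2·(4+(-3)) − 0 = 2 → (4,-3,2)

4,-3,2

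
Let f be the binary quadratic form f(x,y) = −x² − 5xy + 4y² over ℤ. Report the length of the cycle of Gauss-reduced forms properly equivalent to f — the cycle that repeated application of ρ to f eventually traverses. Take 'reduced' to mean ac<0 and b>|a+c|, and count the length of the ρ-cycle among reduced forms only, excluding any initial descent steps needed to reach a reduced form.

D = 41, ⌊√D⌋ = 6
descent: ρ → (4,5,-1)  [lands on river]
river: ρ → (-1,5,4)
river: ρ → (4,3,-2)
river: ρ → (-2,5,2)
river: ρ → (2,3,-4)
river: ρ → (-4,5,1)
river: ρ → (1,5,-4)
river: ρ → (-4,3,2)
river: ρ → (2,5,-2)
river: ρ → (-2,3,4)
ρ-cycle length = 10 (tail of 1 descent step not counted)

10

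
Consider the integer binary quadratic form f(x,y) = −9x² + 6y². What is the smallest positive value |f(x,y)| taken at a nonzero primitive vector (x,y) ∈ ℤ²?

descent: ρ → (6,12,-3)  [lands on river]
river: ρ → (-3,12,6)
closes: descent 1, river 2
min |a| on river = 3

3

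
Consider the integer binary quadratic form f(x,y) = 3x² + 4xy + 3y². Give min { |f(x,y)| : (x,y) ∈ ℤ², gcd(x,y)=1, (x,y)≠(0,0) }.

translate: b→-2 (≡4 mod 6), so (3,4,3)→(3,-2,2)
flip: (3,-2,2)→(2,2,3)
reduced (well bottom): (2,2,3) with a≤c, −a<b≤a
well minimum = a = 2

2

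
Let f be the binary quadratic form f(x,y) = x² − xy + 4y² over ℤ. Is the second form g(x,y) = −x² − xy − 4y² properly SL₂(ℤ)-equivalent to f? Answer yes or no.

D₁ = -15, D₂ = -15
f: translate: b→1 (≡-1 mod 2), so (1,-1,4)→(1,1,4)
f: reduced (well bottom): (1,1,4) with a≤c, −a<b≤a
g is negative-definite; reduce −g:
−g: reduced (well bottom): (1,1,4) with a≤c, −a<b≤a
flip sign back: reduced form of g is (-1,-1,-4)
reduced forms (1, 1, 4) vs (-1, -1, -4) ⇒ inequivalent

no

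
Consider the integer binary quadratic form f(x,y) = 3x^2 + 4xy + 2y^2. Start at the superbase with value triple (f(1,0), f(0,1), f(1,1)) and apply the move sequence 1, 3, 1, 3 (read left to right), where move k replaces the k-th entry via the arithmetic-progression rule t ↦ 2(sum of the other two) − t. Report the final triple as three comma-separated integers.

start (3,2,9) = (f(1,0),f(0,1),f(1,1))
replace slot 1: 2·(2+9) − 3 = 19 → (19,2,9)
replace slot 3: 2·(19+2) − 9 = 33 → (19,2,33)
replace slot 1: 2·(2+33) − 19 = 51 → (51,2,33)
replace slot 3: 2·(51+2) − 33 = 73 → (51,2,73)

51,2,73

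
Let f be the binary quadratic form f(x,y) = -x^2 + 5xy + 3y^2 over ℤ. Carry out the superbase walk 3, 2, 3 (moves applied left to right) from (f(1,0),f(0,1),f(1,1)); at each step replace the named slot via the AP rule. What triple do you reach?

start (-1,3,7) = (f(1,0),f(0,1),f(1,1))
replace slot 3: 2·((-1)+3) − 7 = -3 → (-1,3,-3)
replace slot 2: 2·((-1)+(-3)) − 3 = -11 → (-1,-11,-3)
replace slot 3: 2·((-1)+(-11)) − (-3) = -21 → (-1,-11,-21)

-1,-11,-21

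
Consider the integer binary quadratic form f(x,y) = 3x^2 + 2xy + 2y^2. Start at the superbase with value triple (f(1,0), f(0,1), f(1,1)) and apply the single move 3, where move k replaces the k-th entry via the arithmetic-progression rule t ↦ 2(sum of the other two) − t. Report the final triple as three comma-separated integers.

start (3,2,7) = (f(1,0),f(0,1),f(1,1))
replace slot 3: 2·(3+2) − 7 = 3 → (3,2,3)

3,2,3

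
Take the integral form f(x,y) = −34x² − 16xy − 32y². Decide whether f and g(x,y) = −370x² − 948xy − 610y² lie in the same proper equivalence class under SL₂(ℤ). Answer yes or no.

D₁ = -4096, D₂ = -4096
f is negative-definite; reduce −f:
−f: flip: (34,16,32)→(32,-16,34)
−f: reduced (well bottom): (32,-16,34) with a≤c, −a<b≤a
flip sign back: reduced form of f is (-32,16,-34)
g is negative-definite; reduce −g:
−g: translate: b→208 (≡948 mod 740), so (370,948,610)→(370,208,32)
−g: flip: (370,208,32)→(32,-208,370)
−g: translate: b→-16 (≡-208 mod 64), so (32,-208,370)→(32,-16,34)
−g: reduced (well bottom): (32,-16,34) with a≤c, −a<b≤a
flip sign back: reduced form of g is (-32,16,-34)
reduced forms (-32, 16, -34) vs (-32, 16, -34) ⇒ equivalent

yes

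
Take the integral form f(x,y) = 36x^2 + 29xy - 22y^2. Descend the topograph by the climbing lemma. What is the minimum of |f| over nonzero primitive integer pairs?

river: ρ → (-22,59,6)
river: ρ → (6,61,-12)
river: ρ → (-12,59,11)
river: ρ → (11,51,-32)
river: ρ → (-32,13,30)
river: ρ → (30,47,-15)
river: ρ → (-15,43,36)
river: ρ → (36,29,-22)
closes: descent 0, river 8
min |a| on river = 6

6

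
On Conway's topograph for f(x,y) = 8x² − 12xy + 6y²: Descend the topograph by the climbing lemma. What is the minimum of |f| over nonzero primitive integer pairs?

translate: b→4 (≡-12 mod 16), so (8,-12,6)→(8,4,2)
flip: (8,4,2)→(2,-4,8)
translate: b→0 (≡-4 mod 4), so (2,-4,8)→(2,0,6)
reduced (well bottom): (2,0,6) with a≤c, −a<b≤a
well minimum = a = 2

2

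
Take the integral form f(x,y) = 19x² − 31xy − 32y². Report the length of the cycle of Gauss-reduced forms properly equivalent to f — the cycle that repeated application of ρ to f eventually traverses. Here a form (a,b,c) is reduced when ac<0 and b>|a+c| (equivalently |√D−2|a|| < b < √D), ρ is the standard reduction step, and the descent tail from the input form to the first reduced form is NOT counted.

D = 3393, ⌊√D⌋ = 58
descent: ρ → (-32,31,19)  [lands on river]
river: ρ → (19,45,-18)
river: ρ → (-18,27,37)
river: ρ → (37,47,-8)
river: ρ → (-8,49,31)
river: ρ → (31,13,-26)
river: ρ → (-26,39,18)
river: ρ → (18,33,-32)
ρ-cycle length = 8 (tail of 1 descent step not counted)

8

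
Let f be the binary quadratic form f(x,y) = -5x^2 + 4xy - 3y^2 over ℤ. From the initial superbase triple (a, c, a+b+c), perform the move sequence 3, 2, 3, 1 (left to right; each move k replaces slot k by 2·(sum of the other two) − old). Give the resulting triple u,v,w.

start (-5,-3,-4) = (f(1,0),f(0,1),f(1,1))
replace slot 3: 2·((-5)+(-3)) − (-4) = -12 → (-5,-3,-12)
replace slot 2: 2·((-5)+(-12)) − (-3) = -31 → (-5,-31,-12)
replace slot 3: 2·((-5)+(-31)) − (-12) = -60 → (-5,-31,-60)
replace slot 1: 2·((-31)+(-60)) − (-5) = -177 → (-177,-31,-60)

-177,-31,-60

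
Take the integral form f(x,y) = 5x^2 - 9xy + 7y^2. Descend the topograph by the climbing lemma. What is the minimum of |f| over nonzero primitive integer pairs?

translate: b→1 (≡-9 mod 10), so (5,-9,7)→(5,1,3)
flip: (5,1,3)→(3,-1,5)
reduced (well bottom): (3,-1,5) with a≤c, −a<b≤a
well minimum = a = 3

3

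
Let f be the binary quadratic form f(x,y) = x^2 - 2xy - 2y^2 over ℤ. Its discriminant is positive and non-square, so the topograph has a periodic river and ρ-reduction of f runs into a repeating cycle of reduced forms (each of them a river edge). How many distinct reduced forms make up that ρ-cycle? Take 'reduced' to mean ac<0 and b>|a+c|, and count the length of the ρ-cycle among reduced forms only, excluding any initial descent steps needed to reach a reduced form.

D = 12, ⌊√D⌋ = 3
descent: ρ → (-2,2,1)  [lands on river]
river: ρ → (1,2,-2)
ρ-cycle length = 2 (tail of 1 descent step not counted)

2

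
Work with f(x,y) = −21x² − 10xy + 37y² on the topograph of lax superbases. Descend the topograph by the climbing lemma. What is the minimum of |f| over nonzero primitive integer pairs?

descent: ρ → (37,10,-21)
descent: ρ → (-21,32,26)  [lands on river]
river: ρ → (26,20,-27)
river: ρ → (-27,34,19)
river: ρ → (19,42,-19)
river: ρ → (-19,34,27)
river: ρ → (27,20,-26)
river: ρ → (-26,32,21)
river: ρ → (21,52,-6)
river: ρ → (-6,56,3)
river: ρ → (3,52,-42)
river: ρ → (-42,32,13)
river: ρ → (13,46,-21)
river: ρ → (-21,38,21)
river: ρ → (21,46,-13)
river: ρ → (-13,32,42)
river: ρ → (42,52,-3)
river: ρ → (-3,56,6)
river: ρ → (6,52,-21)
closes: descent 2, river 18
min |a| on river = 3

3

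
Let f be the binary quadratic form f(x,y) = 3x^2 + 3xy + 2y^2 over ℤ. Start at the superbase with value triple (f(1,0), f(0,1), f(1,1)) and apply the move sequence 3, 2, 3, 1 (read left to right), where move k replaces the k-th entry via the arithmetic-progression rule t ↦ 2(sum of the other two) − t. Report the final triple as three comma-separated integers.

start (3,2,8) = (f(1,0),f(0,1),f(1,1))
replace slot 3: 2·(3+2) − 8 = 2 → (3,2,2)
replace slot 2: 2·(3+2) − 2 = 8 → (3,8,2)
replace slot 3: 2·(3+8) − 2 = 20 → (3,8,20)
replace slot 1: 2·(8+20) − 3 = 53 → (53,8,20)

53,8,20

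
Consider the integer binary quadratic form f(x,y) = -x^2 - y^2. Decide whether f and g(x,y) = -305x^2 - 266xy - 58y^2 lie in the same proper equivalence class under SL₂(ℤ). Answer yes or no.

D₁ = -4, D₂ = -4
f is negative-definite; reduce −f:
−f: reduced (well bottom): (1,0,1) with a≤c, −a<b≤a
flip sign back: reduced form of f is (-1,0,-1)
g is negative-definite; reduce −g:
−g: flip: (305,266,58)→(58,-266,305)
−g: translate: b→-34 (≡-266 mod 116), so (58,-266,305)→(58,-34,5)
−g: flip: (58,-34,5)→(5,34,58)
−g: translate: b→4 (≡34 mod 10), so (5,34,58)→(5,4,1)
−g: flip: (5,4,1)→(1,-4,5)
−g: translate: b→0 (≡-4 mod 2), so (1,-4,5)→(1,0,1)
−g: reduced (well bottom): (1,0,1) with a≤c, −a<b≤a
flip sign back: reduced form of g is (-1,0,-1)
reduced forms (-1, 0, -1) vs (-1, 0, -1) ⇒ equivalent

yes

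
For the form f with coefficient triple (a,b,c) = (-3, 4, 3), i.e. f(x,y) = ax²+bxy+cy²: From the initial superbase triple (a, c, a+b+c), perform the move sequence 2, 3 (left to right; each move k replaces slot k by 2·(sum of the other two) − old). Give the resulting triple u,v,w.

start (-3,3,4) = (f(1,0),f(0,1),f(1,1))
replace slot 2: 2·((-3)+4) − 3 = -1 → (-3,-1,4)
replace slot 3: 2·((-3)+(-1)) − 4 = -12 → (-3,-1,-12)

-3,-1,-12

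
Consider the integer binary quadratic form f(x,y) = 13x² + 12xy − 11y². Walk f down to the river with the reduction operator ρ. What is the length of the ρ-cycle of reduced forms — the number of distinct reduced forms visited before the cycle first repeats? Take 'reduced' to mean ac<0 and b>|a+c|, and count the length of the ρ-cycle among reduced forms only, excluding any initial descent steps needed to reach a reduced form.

D = 716, ⌊√D⌋ = 26
river: ρ → (-11,10,14)
river: ρ → (14,18,-7)
river: ρ → (-7,24,5)
river: ρ → (5,26,-2)
river: ρ → (-2,26,5)
river: ρ → (5,24,-7)
river: ρ → (-7,18,14)
river: ρ → (14,10,-11)
river: ρ → (-11,12,13)
river: ρ → (13,14,-10)
river: ρ → (-10,26,1)
river: ρ → (1,26,-10)
river: ρ → (-10,14,13)
river: ρ → (13,12,-11)
ρ-cycle length = 14 (tail of 0 descent steps not counted)

14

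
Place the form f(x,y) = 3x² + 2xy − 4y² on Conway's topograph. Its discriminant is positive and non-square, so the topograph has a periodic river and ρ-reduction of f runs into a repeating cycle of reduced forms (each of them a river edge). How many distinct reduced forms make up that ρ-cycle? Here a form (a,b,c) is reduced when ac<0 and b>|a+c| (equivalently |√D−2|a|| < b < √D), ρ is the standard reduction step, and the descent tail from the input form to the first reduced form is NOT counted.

D = 52, ⌊√D⌋ = 7
river: ρ → (-4,6,1)
river: ρ → (1,6,-4)
river: ρ → (-4,2,3)
river: ρ → (3,4,-3)
river: ρ → (-3,2,4)
river: ρ → (4,6,-1)
river: ρ → (-1,6,4)
river: ρ → (4,2,-3)
river: ρ → (-3,4,3)
river: ρ → (3,2,-4)
ρ-cycle length = 10 (tail of 0 descent steps not counted)

10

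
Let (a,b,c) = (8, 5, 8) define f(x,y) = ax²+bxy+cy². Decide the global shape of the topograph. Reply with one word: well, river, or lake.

D = b²−4ac = 5² − 4·8·8 = -231
D < 0 ⇒ definite ⇒ every region one sign ⇒ single well

well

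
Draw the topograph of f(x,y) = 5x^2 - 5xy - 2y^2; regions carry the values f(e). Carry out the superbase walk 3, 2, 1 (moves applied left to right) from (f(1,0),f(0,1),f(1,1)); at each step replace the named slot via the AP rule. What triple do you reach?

start (5,-2,-2) = (f(1,0),f(0,1),f(1,1))
replace slot 3: 2·(5+(-2)) − (-2) = 8 → (5,-2,8)
replace slot 2: 2·(5+8) − (-2) = 28 → (5,28,8)
replace slot 1: 2·(28+8) − 5 = 67 → (67,28,8)

67,28,8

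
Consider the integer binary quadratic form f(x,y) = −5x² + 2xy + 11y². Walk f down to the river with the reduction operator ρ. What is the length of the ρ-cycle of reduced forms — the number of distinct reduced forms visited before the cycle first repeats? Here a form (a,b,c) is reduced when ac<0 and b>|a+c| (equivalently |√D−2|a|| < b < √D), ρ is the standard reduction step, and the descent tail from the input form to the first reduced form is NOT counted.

D = 224, ⌊√D⌋ = 14
descent: ρ → (11,-2,-5)
descent: ρ → (-5,12,4)  [lands on river]
river: ρ → (4,12,-5)
river: ρ → (-5,8,8)
river: ρ → (8,8,-5)
ρ-cycle length = 4 (tail of 2 descent steps not counted)

4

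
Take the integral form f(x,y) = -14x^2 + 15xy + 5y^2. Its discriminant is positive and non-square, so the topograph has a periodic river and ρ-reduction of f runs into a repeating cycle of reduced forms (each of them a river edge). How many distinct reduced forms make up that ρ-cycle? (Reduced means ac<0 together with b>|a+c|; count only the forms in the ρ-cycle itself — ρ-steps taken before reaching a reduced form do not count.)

D = 505, ⌊√D⌋ = 22
river: ρ → (5,15,-14)
river: ρ → (-14,13,6)
river: ρ → (6,11,-16)
river: ρ → (-16,21,1)
river: ρ → (1,21,-16)
river: ρ → (-16,11,6)
river: ρ → (6,13,-14)
river: ρ → (-14,15,5)
ρ-cycle length = 8 (tail of 0 descent steps not counted)

8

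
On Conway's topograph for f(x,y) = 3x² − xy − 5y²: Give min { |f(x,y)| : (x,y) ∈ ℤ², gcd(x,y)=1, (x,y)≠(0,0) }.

descent: ρ → (-5,1,3)
descent: ρ → (3,5,-3)  [lands on river]
river: ρ → (-3,7,1)
river: ρ → (1,7,-3)
river: ρ → (-3,5,3)
river: ρ → (3,7,-1)
river: ρ → (-1,7,3)
closes: descent 2, river 6
min |a| on river = 1

1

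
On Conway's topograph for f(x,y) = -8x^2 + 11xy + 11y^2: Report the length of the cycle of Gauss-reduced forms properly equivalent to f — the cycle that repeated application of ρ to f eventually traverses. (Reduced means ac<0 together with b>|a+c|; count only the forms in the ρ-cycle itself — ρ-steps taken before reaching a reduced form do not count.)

D = 473, ⌊√D⌋ = 21
river: ρ → (11,11,-8)
river: ρ → (-8,21,1)
river: ρ → (1,21,-8)
river: ρ → (-8,11,11)
ρ-cycle length = 4 (tail of 0 descent steps not counted)

4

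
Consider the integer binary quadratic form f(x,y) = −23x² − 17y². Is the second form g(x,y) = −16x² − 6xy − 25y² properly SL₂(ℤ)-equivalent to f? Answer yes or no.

D₁ = -1564, D₂ = -1564
f is negative-definite; reduce −f:
−f: flip: (23,0,17)→(17,0,23)
−f: reduced (well bottom): (17,0,23) with a≤c, −a<b≤a
flip sign back: reduced form of f is (-17,0,-23)
g is negative-definite; reduce −g:
−g: reduced (well bottom): (16,6,25) with a≤c, −a<b≤a
flip sign back: reduced form of g is (-16,-6,-25)
reduced forms (-17, 0, -23) vs (-16, -6, -25) ⇒ inequivalent

no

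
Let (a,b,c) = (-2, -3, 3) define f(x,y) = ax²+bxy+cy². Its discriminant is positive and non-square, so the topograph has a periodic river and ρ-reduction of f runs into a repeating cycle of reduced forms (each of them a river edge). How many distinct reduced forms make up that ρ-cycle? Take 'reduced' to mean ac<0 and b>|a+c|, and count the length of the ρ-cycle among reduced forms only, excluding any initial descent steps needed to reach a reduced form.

D = 33, ⌊√D⌋ = 5
descent: ρ → (3,3,-2)  [lands on river]
river: ρ → (-2,5,1)
river: ρ → (1,5,-2)
river: ρ → (-2,3,3)
ρ-cycle length = 4 (tail of 1 descent step not counted)

4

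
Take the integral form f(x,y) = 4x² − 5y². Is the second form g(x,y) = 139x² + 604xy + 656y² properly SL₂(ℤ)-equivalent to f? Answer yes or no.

D₁ = 80, D₂ = 80
river cycle of f (length 2): (4, 8, -1), (-1, 8, 4)
river cycle of g (length 2): (4, 8, -1), (-1, 8, 4)
cycles coincide ⇒ equivalent

yes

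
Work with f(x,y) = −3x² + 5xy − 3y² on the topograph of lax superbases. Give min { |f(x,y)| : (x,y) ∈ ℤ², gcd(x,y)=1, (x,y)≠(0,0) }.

translate: b→1 (≡-5 mod 6), so (3,-5,3)→(3,1,1)
flip: (3,1,1)→(1,-1,3)
translate: b→1 (≡-1 mod 2), so (1,-1,3)→(1,1,3)
reduced (well bottom): (1,1,3) with a≤c, −a<b≤a
well minimum |f| = |-1| = 1 (negative-definite)

1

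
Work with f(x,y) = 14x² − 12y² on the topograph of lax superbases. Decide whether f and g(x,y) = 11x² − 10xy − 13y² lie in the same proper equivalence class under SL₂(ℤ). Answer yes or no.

D₁ = 672, D₂ = 672
river cycle of f (length 2): (-12, 24, 2), (2, 24, -12)
river cycle of g (length 6): (-13, 10, 11), (11, 12, -12), (-12, 12, 11), (11, 10, -13), (-13, 16, 8), (8, 16, -13)
cycles differ ⇒ inequivalent

no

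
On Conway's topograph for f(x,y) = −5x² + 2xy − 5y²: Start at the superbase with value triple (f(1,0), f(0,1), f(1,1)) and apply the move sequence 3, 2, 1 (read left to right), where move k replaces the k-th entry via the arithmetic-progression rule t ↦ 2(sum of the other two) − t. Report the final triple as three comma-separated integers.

start (-5,-5,-8) = (f(1,0),f(0,1),f(1,1))
replace slot 3: 2·((-5)+(-5)) − (-8) = -12 → (-5,-5,-12)
replace slot 2: 2·((-5)+(-12)) − (-5) = -29 → (-5,-29,-12)
replace slot 1: 2·((-29)+(-12)) − (-5) = -77 → (-77,-29,-12)

-77,-29,-12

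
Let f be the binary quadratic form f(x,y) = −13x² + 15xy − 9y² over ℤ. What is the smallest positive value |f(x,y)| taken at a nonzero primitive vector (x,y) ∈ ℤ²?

translate: b→11 (≡-15 mod 26), so (13,-15,9)→(13,11,7)
flip: (13,11,7)→(7,-11,13)
translate: b→3 (≡-11 mod 14), so (7,-11,13)→(7,3,9)
reduced (well bottom): (7,3,9) with a≤c, −a<b≤a
well minimum |f| = |-7| = 7 (negative-definite)

7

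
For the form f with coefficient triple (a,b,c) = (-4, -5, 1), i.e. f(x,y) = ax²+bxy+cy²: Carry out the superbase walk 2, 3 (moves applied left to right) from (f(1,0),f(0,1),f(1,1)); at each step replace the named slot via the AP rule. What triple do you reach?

start (-4,1,-8) = (f(1,0),f(0,1),f(1,1))
replace slot 2: 2·((-4)+(-8)) − 1 = -25 → (-4,-25,-8)
replace slot 3: 2·((-4)+(-25)) − (-8) = -50 → (-4,-25,-50)

-4,-25,-50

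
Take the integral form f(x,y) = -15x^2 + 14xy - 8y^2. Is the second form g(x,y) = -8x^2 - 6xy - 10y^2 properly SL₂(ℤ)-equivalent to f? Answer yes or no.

D₁ = -284, D₂ = -284
f is negative-definite; reduce −f:
−f: flip: (15,-14,8)→(8,14,15)
−f: translate: b→-2 (≡14 mod 16), so (8,14,15)→(8,-2,9)
−f: reduced (well bottom): (8,-2,9) with a≤c, −a<b≤a
flip sign back: reduced form of f is (-8,2,-9)
g is negative-definite; reduce −g:
−g: reduced (well bottom): (8,6,10) with a≤c, −a<b≤a
flip sign back: reduced form of g is (-8,-6,-10)
reduced forms (-8, 2, -9) vs (-8, -6, -10) ⇒ inequivalent

no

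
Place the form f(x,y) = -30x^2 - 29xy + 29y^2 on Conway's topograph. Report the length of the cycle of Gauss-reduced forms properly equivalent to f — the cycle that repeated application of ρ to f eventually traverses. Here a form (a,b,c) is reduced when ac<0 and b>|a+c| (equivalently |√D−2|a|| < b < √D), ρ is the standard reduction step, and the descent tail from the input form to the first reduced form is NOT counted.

D = 4321, ⌊√D⌋ = 65
descent: ρ → (29,29,-30)  [lands on river]
river: ρ → (-30,31,28)
river: ρ → (28,25,-33)
river: ρ → (-33,41,20)
river: ρ → (20,39,-35)
river: ρ → (-35,31,24)
river: ρ → (24,65,-1)
river: ρ → (-1,65,24)
river: ρ → (24,31,-35)
river: ρ → (-35,39,20)
river: ρ → (20,41,-33)
river: ρ → (-33,25,28)
river: ρ → (28,31,-30)
river: ρ → (-30,29,29)
ρ-cycle length = 14 (tail of 1 descent step not counted)

14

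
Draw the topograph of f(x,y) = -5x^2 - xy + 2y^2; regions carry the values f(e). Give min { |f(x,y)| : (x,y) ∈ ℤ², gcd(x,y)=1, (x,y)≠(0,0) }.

descent: ρ → (2,5,-2)  [lands on river]
river: ρ → (-2,3,4)
river: ρ → (4,5,-1)
river: ρ → (-1,5,4)
river: ρ → (4,3,-2)
river: ρ → (-2,5,2)
river: ρ → (2,3,-4)
river: ρ → (-4,5,1)
river: ρ → (1,5,-4)
river: ρ → (-4,3,2)
closes: descent 1, river 10
min |a| on river = 1

1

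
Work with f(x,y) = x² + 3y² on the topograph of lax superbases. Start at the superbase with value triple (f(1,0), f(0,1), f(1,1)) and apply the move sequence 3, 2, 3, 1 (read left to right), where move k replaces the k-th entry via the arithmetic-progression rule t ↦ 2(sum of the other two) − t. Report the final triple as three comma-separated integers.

start (1,3,4) = (f(1,0),f(0,1),f(1,1))
replace slot 3: 2·(1+3) − 4 = 4 → (1,3,4)
replace slot 2: 2·(1+4) − 3 = 7 → (1,7,4)
replace slot 3: 2·(1+7) − 4 = 12 → (1,7,12)
replace slot 1: 2·(7+12) − 1 = 37 → (37,7,12)

37,7,12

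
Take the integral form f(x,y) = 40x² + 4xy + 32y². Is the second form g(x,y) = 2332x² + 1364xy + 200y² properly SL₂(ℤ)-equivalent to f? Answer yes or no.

D₁ = -5104, D₂ = -5104
f: flip: (40,4,32)→(32,-4,40)
f: reduced (well bottom): (32,-4,40) with a≤c, −a<b≤a
g: flip: (2332,1364,200)→(200,-1364,2332)
g: translate: b→-164 (≡-1364 mod 400), so (200,-1364,2332)→(200,-164,40)
g: flip: (200,-164,40)→(40,164,200)
g: translate: b→4 (≡164 mod 80), so (40,164,200)→(40,4,32)
g: flip: (40,4,32)→(32,-4,40)
g: reduced (well bottom): (32,-4,40) with a≤c, −a<b≤a
reduced forms (32, -4, 40) vs (32, -4, 40) ⇒ equivalent

yes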